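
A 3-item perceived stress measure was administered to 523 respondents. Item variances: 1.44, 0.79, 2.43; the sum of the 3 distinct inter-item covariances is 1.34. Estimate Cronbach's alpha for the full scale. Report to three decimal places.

Σσᵢ² = 1.44 + 0.79 + 2.43 = 4.66
Sum of distinct covariances = 1.34
σ²_T = Σσᵢ² + 2·Σcov = 4.66 + 2 × 1.34 = 7.34
α = (3/2)·(1 − 4.66/7.34) = 0.548

α = 0.548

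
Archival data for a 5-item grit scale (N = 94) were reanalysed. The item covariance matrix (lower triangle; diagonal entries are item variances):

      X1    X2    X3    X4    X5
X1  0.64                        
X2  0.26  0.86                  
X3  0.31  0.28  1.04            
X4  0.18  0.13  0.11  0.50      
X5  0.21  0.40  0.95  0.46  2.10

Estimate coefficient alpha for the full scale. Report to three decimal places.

ΣVar(i) = 0.64 + 0.86 + 1.04 + 0.50 + 2.10 = 5.14
Σ_{i<j} σ_ij = 3.29
Var(T) = 5.14 + 2 × 3.29 = 11.72
α = (k/(k−1))·(1 − ΣVar(i)/Var(T)) = (5/4)·(1 − 5.14/11.72) = 0.702

α = 0.702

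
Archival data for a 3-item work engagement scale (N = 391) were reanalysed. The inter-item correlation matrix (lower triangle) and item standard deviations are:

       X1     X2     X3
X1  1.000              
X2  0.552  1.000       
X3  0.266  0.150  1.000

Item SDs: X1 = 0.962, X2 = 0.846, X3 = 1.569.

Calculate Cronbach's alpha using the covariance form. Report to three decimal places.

Cronbach's alpha = 0.508

Σσ²ᵢ = 0.962² + 0.846² + 1.569² = 4.1029
Covariances σ_ij = r_ij · s_i · s_j:
  σ(X1,X2) = 0.552 × 0.962 × 0.846 = 0.4492
  σ(X1,X3) = 0.266 × 0.962 × 1.569 = 0.4015
  σ(X2,X3) = 0.150 × 0.846 × 1.569 = 0.1991
σ²_T = Σσ²ᵢ + 2·Σσ_ij = 4.1029 + 2 × 1.0498 = 6.2025
α = (3/2)·(1 − 4.1029/6.2025) = 0.508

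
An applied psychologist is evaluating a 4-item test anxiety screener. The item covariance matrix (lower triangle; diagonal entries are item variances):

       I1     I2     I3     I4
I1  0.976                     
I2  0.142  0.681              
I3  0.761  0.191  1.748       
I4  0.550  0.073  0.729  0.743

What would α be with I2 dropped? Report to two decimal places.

α = 0.81

Remaining items: I1, I3, I4 (k = 3).
sum of item variances = 0.976 + 1.748 + 0.743 = 3.467
σ²_T = 3.467 + 2 × 2.040 = 7.547
α (item deleted) = (3/2)·(1 − 3.467/7.547) = 0.81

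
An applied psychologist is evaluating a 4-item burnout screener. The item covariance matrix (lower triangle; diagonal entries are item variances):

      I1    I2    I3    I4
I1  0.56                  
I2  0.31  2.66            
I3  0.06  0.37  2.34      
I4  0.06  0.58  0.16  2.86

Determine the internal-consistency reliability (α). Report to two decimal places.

α = 0.36

sum of item variances = 0.56 + 2.66 + 2.34 + 2.86 = 8.42
Sum of the distinct covariances = 1.54
total variance = 8.42 + 2 × 1.54 = 11.50
α = (k/(k−1))·(1 − sum of item variances/total variance) = (4/3)·(1 − 8.42/11.50) = 0.36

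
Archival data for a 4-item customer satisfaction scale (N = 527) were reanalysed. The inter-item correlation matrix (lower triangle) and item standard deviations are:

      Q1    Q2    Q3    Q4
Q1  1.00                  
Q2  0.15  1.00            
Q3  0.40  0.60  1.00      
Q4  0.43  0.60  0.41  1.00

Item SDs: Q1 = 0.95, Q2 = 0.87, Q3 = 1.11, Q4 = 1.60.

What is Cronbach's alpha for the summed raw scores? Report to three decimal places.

Cronbach's alpha = 0.734

Σσ²ᵢ = 0.95² + 0.87² + 1.11² + 1.60² = 5.4515
Covariances σ_ij = r_ij · s_i · s_j:
  σ(Q1,Q2) = 0.15 × 0.95 × 0.87 = 0.1240
  σ(Q1,Q3) = 0.40 × 0.95 × 1.11 = 0.4218
  σ(Q1,Q4) = 0.43 × 0.95 × 1.60 = 0.6536
  σ(Q2,Q3) = 0.60 × 0.87 × 1.11 = 0.5794
  σ(Q2,Q4) = 0.60 × 0.87 × 1.60 = 0.8352
  σ(Q3,Q4) = 0.41 × 1.11 × 1.60 = 0.7282
σ²_T = Σσ²ᵢ + 2·Σσ_ij = 5.4515 + 2 × 3.3422 = 12.1359
α = (4/3)·(1 − 5.4515/12.1359) = 0.734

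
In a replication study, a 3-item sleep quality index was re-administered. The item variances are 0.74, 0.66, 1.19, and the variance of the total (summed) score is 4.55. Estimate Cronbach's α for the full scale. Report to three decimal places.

Σσᵢ² = 0.74 + 0.66 + 1.19 = 2.59
α = (k/(k−1))·(1 − Σσᵢ²/total variance) = (3/2)·(1 − 2.59/4.55) = 0.646

α = 0.646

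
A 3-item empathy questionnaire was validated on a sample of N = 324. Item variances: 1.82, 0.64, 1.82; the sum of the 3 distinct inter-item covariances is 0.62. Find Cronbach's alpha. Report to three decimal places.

sum of item variances = 1.82 + 0.64 + 1.82 = 4.28
Sum of distinct covariances = 0.62
total variance = sum of item variances + 2·Σcov = 4.28 + 2 × 0.62 = 5.52
α = (3/2)·(1 − 4.28/5.52) = 0.337

α = 0.337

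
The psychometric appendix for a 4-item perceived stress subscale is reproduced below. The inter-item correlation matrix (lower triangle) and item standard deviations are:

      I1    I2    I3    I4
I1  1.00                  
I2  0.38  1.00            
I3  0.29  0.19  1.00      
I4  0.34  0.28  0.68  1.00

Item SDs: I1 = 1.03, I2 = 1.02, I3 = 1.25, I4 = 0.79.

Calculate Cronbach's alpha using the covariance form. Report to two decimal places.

α = 0.67

Σσ²ᵢ = 1.03² + 1.02² + 1.25² + 0.79² = 4.2879
Covariances σ_ij = r_ij · s_i · s_j:
  σ(I1,I2) = 0.38 × 1.03 × 1.02 = 0.3992
  σ(I1,I3) = 0.29 × 1.03 × 1.25 = 0.3734
  σ(I1,I4) = 0.34 × 1.03 × 0.79 = 0.2767
  σ(I2,I3) = 0.19 × 1.02 × 1.25 = 0.2422
  σ(I2,I4) = 0.28 × 1.02 × 0.79 = 0.2256
  σ(I3,I4) = 0.68 × 1.25 × 0.79 = 0.6715
σ²_T = Σσ²ᵢ + 2·Σσ_ij = 4.2879 + 2 × 2.1886 = 8.6651
α = (4/3)·(1 − 4.2879/8.6651) = 0.67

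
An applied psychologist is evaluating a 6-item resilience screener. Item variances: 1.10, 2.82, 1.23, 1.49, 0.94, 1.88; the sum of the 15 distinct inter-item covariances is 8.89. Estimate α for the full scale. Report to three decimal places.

α = 0.783

ΣVar(i) = 1.10 + 2.82 + 1.23 + 1.49 + 0.94 + 1.88 = 9.46
Sum of distinct covariances = 8.89
total variance = ΣVar(i) + 2·Σcov = 9.46 + 2 × 8.89 = 27.24
α = (6/5)·(1 − 9.46/27.24) = 0.783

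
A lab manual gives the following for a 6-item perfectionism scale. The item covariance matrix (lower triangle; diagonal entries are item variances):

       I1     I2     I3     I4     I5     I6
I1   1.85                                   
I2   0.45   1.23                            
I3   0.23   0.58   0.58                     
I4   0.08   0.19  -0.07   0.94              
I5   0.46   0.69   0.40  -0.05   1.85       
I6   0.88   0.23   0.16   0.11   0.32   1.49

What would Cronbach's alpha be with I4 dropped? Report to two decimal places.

Remaining items: I1, I2, I3, I5, I6 (k = 5).
Σσᵢ² = 1.85 + 1.23 + 0.58 + 1.85 + 1.49 = 7.00
σ²_T = 7.00 + 2 × 4.40 = 15.80
α (item deleted) = (5/4)·(1 − 7.00/15.80) = 0.70

Cronbach's alpha = 0.70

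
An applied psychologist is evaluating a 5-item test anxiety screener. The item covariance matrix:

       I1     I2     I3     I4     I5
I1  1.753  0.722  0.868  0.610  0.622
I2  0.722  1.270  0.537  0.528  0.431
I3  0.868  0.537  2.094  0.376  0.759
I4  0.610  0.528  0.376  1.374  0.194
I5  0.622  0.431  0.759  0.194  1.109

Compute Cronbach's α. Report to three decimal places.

Cronbach's α = 0.747

Σσ²ᵢ = 1.753 + 1.270 + 2.094 + 1.374 + 1.109 = 7.600
Sum of off-diagonal covariances = 5.647
Var(T) = 7.600 + 2 × 5.647 = 18.894
α = (k/(k−1))·(1 − Σσ²ᵢ/Var(T)) = (5/4)·(1 − 7.600/18.894) = 0.747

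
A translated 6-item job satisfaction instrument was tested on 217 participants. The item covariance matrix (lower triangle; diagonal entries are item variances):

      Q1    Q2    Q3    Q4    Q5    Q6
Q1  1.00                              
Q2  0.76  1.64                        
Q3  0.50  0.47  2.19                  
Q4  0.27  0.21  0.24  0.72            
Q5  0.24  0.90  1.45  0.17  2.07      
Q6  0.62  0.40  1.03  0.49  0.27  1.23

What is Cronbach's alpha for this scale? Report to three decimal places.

ΣVar(i) = 1.00 + 1.64 + 2.19 + 0.72 + 2.07 + 1.23 = 8.85
Sum of off-diagonal covariances = 8.02
total variance = 8.85 + 2 × 8.02 = 24.89
α = (k/(k−1))·(1 − ΣVar(i)/total variance) = (6/5)·(1 − 8.85/24.89) = 0.773

α = 0.773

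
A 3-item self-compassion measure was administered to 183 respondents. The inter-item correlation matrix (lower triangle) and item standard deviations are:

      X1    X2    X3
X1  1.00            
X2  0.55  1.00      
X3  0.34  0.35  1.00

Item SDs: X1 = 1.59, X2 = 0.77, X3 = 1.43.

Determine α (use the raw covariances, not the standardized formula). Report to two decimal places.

α = 0.62

Σσ²ᵢ = 1.59² + 0.77² + 1.43² = 5.1659
Covariances σ_ij = r_ij · s_i · s_j:
  σ(X1,X2) = 0.55 × 1.59 × 0.77 = 0.6734
  σ(X1,X3) = 0.34 × 1.59 × 1.43 = 0.7731
  σ(X2,X3) = 0.35 × 0.77 × 1.43 = 0.3854
σ²_T = Σσ²ᵢ + 2·Σσ_ij = 5.1659 + 2 × 1.8319 = 8.8297
α = (3/2)·(1 − 5.1659/8.8297) = 0.62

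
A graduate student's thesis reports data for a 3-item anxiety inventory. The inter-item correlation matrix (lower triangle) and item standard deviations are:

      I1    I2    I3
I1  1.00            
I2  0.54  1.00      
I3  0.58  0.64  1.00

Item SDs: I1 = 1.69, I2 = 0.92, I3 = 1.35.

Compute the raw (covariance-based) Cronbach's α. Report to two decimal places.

α = 0.78

Σσ²ᵢ = 1.69² + 0.92² + 1.35² = 5.5250
Covariances σ_ij = r_ij · s_i · s_j:
  σ(I1,I2) = 0.54 × 1.69 × 0.92 = 0.8396
  σ(I1,I3) = 0.58 × 1.69 × 1.35 = 1.3233
  σ(I2,I3) = 0.64 × 0.92 × 1.35 = 0.7949
σ²_T = Σσ²ᵢ + 2·Σσ_ij = 5.5250 + 2 × 2.9578 = 11.4406
α = (3/2)·(1 − 5.5250/11.4406) = 0.78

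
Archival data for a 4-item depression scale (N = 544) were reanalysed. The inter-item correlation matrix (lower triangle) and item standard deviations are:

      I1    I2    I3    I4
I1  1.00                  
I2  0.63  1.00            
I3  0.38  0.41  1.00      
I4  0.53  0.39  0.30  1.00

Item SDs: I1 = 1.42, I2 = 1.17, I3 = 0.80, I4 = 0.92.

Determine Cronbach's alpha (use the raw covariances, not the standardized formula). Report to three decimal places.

Cronbach's alpha = 0.757

Σσ²ᵢ = 1.42² + 1.17² + 0.80² + 0.92² = 4.8717
Covariances σ_ij = r_ij · s_i · s_j:
  σ(I1,I2) = 0.63 × 1.42 × 1.17 = 1.0467
  σ(I1,I3) = 0.38 × 1.42 × 0.80 = 0.4317
  σ(I1,I4) = 0.53 × 1.42 × 0.92 = 0.6924
  σ(I2,I3) = 0.41 × 1.17 × 0.80 = 0.3838
  σ(I2,I4) = 0.39 × 1.17 × 0.92 = 0.4198
  σ(I3,I4) = 0.30 × 0.80 × 0.92 = 0.2208
σ²_T = Σσ²ᵢ + 2·Σσ_ij = 4.8717 + 2 × 3.1952 = 11.2621
α = (4/3)·(1 − 4.8717/11.2621) = 0.757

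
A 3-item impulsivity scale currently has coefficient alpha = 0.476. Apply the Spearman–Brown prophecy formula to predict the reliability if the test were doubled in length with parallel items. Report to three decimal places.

predicted reliability = 0.645

Length factor m = 2
α' = m·α / (1 + (m−1)·α)
   = 2 × 0.476 / (1 + (2 − 1) × 0.476)
   = 0.9520 / 1.4760 = 0.645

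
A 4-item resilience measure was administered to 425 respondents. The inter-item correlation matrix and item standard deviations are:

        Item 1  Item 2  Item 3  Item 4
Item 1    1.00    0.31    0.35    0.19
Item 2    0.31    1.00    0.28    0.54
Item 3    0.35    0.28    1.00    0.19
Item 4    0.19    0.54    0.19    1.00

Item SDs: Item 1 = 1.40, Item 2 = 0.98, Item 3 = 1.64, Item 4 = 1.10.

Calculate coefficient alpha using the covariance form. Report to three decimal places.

coefficient alpha = 0.612

Σσ²ᵢ = 1.40² + 0.98² + 1.64² + 1.10² = 6.8200
Covariances σ_ij = r_ij · s_i · s_j:
  σ(Item 1,Item 2) = 0.31 × 1.40 × 0.98 = 0.4253
  σ(Item 1,Item 3) = 0.35 × 1.40 × 1.64 = 0.8036
  σ(Item 1,Item 4) = 0.19 × 1.40 × 1.10 = 0.2926
  σ(Item 2,Item 3) = 0.28 × 0.98 × 1.64 = 0.4500
  σ(Item 2,Item 4) = 0.54 × 0.98 × 1.10 = 0.5821
  σ(Item 3,Item 4) = 0.19 × 1.64 × 1.10 = 0.3428
σ²_T = Σσ²ᵢ + 2·Σσ_ij = 6.8200 + 2 × 2.8964 = 12.6128
α = (4/3)·(1 − 6.8200/12.6128) = 0.612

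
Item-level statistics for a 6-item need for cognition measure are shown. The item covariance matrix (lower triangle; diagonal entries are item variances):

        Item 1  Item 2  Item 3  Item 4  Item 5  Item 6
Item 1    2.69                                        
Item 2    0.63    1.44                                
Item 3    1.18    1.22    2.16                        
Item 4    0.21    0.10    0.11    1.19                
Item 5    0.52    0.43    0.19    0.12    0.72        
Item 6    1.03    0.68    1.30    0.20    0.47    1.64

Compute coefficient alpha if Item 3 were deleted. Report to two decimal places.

α = 0.67

Remaining items: Item 1, Item 2, Item 4, Item 5, Item 6 (k = 5).
Σσᵢ² = 2.69 + 1.44 + 1.19 + 0.72 + 1.64 = 7.68
σ²_total = 7.68 + 2 × 4.39 = 16.46
α (item deleted) = (5/4)·(1 − 7.68/16.46) = 0.67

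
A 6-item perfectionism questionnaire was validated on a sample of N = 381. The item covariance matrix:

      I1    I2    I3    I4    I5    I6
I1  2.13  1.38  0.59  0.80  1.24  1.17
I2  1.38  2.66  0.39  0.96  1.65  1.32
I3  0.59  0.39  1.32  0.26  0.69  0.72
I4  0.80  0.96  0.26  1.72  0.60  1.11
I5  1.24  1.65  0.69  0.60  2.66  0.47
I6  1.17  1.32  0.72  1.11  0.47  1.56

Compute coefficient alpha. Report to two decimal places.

coefficient alpha = 0.83

ΣVar(i) = 2.13 + 2.66 + 1.32 + 1.72 + 2.66 + 1.56 = 12.05
Σ_{i<j} σ_ij = 13.35
total variance = 12.05 + 2 × 13.35 = 38.75
α = (k/(k−1))·(1 − ΣVar(i)/total variance) = (6/5)·(1 − 12.05/38.75) = 0.83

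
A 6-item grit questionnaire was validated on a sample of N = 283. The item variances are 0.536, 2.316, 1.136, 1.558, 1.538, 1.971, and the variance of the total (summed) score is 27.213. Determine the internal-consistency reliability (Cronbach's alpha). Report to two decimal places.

Σσ²ᵢ = 0.536 + 2.316 + 1.136 + 1.558 + 1.538 + 1.971 = 9.055
α = (k/(k−1))·(1 − Σσ²ᵢ/σ²_T) = (6/5)·(1 − 9.055/27.213) = 0.80

α = 0.80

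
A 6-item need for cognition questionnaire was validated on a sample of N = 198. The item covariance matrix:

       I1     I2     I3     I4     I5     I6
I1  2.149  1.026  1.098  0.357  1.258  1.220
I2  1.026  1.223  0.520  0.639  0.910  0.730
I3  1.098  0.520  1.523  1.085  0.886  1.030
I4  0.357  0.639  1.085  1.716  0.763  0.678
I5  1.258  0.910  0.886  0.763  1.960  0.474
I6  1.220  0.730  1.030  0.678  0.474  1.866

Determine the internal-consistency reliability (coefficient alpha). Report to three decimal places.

Σσᵢ² = 2.149 + 1.223 + 1.523 + 1.716 + 1.960 + 1.866 = 10.437
Σ_{i<j} σ_ij = 12.674
σ²_total = 10.437 + 2 × 12.674 = 35.785
α = (k/(k−1))·(1 − Σσᵢ²/σ²_total) = (6/5)·(1 − 10.437/35.785) = 0.850

α = 0.850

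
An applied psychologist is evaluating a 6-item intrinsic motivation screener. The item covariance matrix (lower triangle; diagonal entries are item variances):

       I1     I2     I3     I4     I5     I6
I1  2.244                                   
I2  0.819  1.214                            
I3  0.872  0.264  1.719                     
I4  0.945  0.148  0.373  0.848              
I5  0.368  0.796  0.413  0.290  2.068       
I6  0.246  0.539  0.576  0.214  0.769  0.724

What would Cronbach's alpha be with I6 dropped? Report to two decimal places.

Remaining items: I1, I2, I3, I4, I5 (k = 5).
Σσ²ᵢ = 2.244 + 1.214 + 1.719 + 0.848 + 2.068 = 8.093
σ²_T = 8.093 + 2 × 5.288 = 18.669
α (item deleted) = (5/4)·(1 − 8.093/18.669) = 0.71

Cronbach's alpha = 0.71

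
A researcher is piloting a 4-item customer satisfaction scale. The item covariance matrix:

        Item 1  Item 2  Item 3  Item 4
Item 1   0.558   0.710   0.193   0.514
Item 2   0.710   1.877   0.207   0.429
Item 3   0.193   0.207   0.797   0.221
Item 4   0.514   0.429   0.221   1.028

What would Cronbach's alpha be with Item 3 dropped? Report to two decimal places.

Remaining items: Item 1, Item 2, Item 4 (k = 3).
ΣVar(i) = 0.558 + 1.877 + 1.028 = 3.463
Var(T) = 3.463 + 2 × 1.653 = 6.769
α (item deleted) = (3/2)·(1 − 3.463/6.769) = 0.73

α = 0.73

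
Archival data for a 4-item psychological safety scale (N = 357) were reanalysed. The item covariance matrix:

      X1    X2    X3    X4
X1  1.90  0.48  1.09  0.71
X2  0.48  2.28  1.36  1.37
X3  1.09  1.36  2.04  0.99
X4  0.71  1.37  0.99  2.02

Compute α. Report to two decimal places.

α = 0.79

Σσ²ᵢ = 1.90 + 2.28 + 2.04 + 2.02 = 8.24
Sum of off-diagonal covariances = 6.00
σ²_total = 8.24 + 2 × 6.00 = 20.24
α = (k/(k−1))·(1 − Σσ²ᵢ/σ²_total) = (4/3)·(1 − 8.24/20.24) = 0.79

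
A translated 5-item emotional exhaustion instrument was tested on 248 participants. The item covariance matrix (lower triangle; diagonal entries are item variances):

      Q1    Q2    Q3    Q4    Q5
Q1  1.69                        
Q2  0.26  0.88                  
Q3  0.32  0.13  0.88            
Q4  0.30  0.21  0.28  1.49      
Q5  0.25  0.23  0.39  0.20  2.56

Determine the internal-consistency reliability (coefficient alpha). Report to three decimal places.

coefficient alpha = 0.508

Σσᵢ² = 1.69 + 0.88 + 0.88 + 1.49 + 2.56 = 7.50
Sum of the distinct covariances = 2.57
total variance = 7.50 + 2 × 2.57 = 12.64
α = (k/(k−1))·(1 − Σσᵢ²/total variance) = (5/4)·(1 − 7.50/12.64) = 0.508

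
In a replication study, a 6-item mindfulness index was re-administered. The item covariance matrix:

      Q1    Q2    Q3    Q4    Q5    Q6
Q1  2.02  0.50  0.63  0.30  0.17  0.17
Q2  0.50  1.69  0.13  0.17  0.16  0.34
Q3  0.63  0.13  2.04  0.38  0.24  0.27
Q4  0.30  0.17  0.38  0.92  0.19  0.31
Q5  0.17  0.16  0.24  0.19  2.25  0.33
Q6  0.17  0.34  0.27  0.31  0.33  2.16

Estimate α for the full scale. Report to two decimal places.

Σσ²ᵢ = 2.02 + 1.69 + 2.04 + 0.92 + 2.25 + 2.16 = 11.08
Σ_{i<j} σ_ij = 4.29
Var(T) = 11.08 + 2 × 4.29 = 19.66
α = (k/(k−1))·(1 − Σσ²ᵢ/Var(T)) = (6/5)·(1 − 11.08/19.66) = 0.52

α = 0.52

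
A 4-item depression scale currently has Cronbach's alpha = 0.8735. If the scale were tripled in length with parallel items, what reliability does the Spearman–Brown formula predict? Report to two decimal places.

predicted reliability = 0.95

Length factor m = 3
α' = m·α / (1 + (m−1)·α)
   = 3 × 0.8735 / (1 + (3 − 1) × 0.8735)
   = 2.6205 / 2.7470 = 0.95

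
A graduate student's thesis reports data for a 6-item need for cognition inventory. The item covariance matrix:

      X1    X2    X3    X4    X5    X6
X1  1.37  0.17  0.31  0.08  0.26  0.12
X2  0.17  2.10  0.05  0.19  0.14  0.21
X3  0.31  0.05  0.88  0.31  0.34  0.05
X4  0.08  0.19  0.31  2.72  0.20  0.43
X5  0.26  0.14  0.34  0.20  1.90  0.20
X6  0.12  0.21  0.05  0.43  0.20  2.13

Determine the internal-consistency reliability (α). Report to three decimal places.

Σσᵢ² = 1.37 + 2.10 + 0.88 + 2.72 + 1.90 + 2.13 = 11.10
Sum of the distinct covariances = 3.06
σ²_T = 11.10 + 2 × 3.06 = 17.22
α = (k/(k−1))·(1 − Σσᵢ²/σ²_T) = (6/5)·(1 − 11.10/17.22) = 0.426

α = 0.426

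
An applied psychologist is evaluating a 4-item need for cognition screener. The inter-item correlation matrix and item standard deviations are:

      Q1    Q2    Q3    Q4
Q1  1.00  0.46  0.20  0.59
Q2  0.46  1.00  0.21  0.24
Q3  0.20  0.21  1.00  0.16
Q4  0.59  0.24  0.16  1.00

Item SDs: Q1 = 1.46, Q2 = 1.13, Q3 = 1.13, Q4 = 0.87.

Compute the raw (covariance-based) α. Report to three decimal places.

α = 0.638

Σσ²ᵢ = 1.46² + 1.13² + 1.13² + 0.87² = 5.4423
Covariances σ_ij = r_ij · s_i · s_j:
  σ(Q1,Q2) = 0.46 × 1.46 × 1.13 = 0.7589
  σ(Q1,Q3) = 0.20 × 1.46 × 1.13 = 0.3300
  σ(Q1,Q4) = 0.59 × 1.46 × 0.87 = 0.7494
  σ(Q2,Q3) = 0.21 × 1.13 × 1.13 = 0.2681
  σ(Q2,Q4) = 0.24 × 1.13 × 0.87 = 0.2359
  σ(Q3,Q4) = 0.16 × 1.13 × 0.87 = 0.1573
σ²_T = Σσ²ᵢ + 2·Σσ_ij = 5.4423 + 2 × 2.4996 = 10.4415
α = (4/3)·(1 − 5.4423/10.4415) = 0.638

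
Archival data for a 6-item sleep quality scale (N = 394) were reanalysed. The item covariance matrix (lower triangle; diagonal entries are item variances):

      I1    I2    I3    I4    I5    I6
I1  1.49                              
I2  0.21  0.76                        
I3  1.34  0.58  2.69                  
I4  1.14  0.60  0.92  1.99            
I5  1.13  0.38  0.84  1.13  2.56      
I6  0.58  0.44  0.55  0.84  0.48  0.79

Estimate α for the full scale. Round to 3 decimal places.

Σσ²ᵢ = 1.49 + 0.76 + 2.69 + 1.99 + 2.56 + 0.79 = 10.28
Σ_{i<j} σ_ij = 11.16
σ²_total = 10.28 + 2 × 11.16 = 32.60
α = (k/(k−1))·(1 − Σσ²ᵢ/σ²_total) = (6/5)·(1 − 10.28/32.60) = 0.822

α = 0.822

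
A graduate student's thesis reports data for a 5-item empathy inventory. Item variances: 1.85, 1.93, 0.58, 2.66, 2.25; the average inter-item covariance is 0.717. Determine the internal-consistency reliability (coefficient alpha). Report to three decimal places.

ΣVar(i) = 1.85 + 1.93 + 0.58 + 2.66 + 2.25 = 9.27
Sum of the 10 distinct covariances = 10 × 0.717 = 7.170
Var(T) = ΣVar(i) + 2·Σcov = 9.27 + 2 × 7.170 = 23.610
α = (5/4)·(1 − 9.27/23.610) = 0.759

coefficient alpha = 0.759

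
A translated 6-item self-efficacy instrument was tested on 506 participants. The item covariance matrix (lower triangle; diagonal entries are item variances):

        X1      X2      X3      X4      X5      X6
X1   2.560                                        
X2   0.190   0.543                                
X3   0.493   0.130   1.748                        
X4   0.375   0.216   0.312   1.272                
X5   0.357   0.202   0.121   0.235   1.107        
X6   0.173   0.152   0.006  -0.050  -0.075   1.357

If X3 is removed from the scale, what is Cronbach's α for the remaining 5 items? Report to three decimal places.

Remaining items: X1, X2, X4, X5, X6 (k = 5).
ΣVar(i) = 2.560 + 0.543 + 1.272 + 1.107 + 1.357 = 6.839
σ²_total = 6.839 + 2 × 1.775 = 10.389
α (item deleted) = (5/4)·(1 − 6.839/10.389) = 0.427

α = 0.427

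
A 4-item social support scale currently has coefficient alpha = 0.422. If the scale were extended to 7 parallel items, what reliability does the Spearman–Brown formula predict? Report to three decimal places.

predicted reliability = 0.561

Length factor m = 7/4 = 1.7500
α' = m·α / (1 + (m−1)·α)
   = 7/4 × 0.422 / (1 + (7/4 − 1) × 0.422)
   = 0.7385 / 1.3165 = 0.561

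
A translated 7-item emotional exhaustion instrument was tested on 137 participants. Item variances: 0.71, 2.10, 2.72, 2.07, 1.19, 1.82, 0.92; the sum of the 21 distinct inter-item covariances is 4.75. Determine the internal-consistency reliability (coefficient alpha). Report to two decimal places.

α = 0.53

sum of item variances = 0.71 + 2.10 + 2.72 + 2.07 + 1.19 + 1.82 + 0.92 = 11.53
Sum of distinct covariances = 4.75
Var(T) = sum of item variances + 2·Σcov = 11.53 + 2 × 4.75 = 21.03
α = (7/6)·(1 − 11.53/21.03) = 0.53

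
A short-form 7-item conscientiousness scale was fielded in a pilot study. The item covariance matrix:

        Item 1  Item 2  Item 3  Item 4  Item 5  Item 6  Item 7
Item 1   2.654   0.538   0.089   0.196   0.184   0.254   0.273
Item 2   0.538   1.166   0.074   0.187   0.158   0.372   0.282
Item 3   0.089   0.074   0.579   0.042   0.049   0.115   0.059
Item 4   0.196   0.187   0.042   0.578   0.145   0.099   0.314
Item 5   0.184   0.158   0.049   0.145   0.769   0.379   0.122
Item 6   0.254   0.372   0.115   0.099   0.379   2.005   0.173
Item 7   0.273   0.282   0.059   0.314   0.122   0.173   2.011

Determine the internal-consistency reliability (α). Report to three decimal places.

α = 0.533

Σσ²ᵢ = 2.654 + 1.166 + 0.579 + 0.578 + 0.769 + 2.005 + 2.011 = 9.762
Sum of off-diagonal covariances = 4.104
total variance = 9.762 + 2 × 4.104 = 17.970
α = (k/(k−1))·(1 − Σσ²ᵢ/total variance) = (7/6)·(1 − 9.762/17.970) = 0.533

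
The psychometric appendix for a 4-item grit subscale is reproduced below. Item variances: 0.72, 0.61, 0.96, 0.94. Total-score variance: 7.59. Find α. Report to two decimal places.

α = 0.77

ΣVar(i) = 0.72 + 0.61 + 0.96 + 0.94 = 3.23
α = (k/(k−1))·(1 − ΣVar(i)/σ²_total) = (4/3)·(1 − 3.23/7.59) = 0.77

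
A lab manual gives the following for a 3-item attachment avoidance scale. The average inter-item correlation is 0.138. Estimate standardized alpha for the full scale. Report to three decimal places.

α = 0.324

Standardized α = k·r̄ / (1 + (k−1)·r̄) = 3 × 0.138 / (1 + 2 × 0.138)
  = 0.4140 / 1.2760 = 0.324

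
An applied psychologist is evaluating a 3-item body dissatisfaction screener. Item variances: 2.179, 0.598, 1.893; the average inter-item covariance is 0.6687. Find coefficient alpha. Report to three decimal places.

coefficient alpha = 0.693

sum of item variances = 2.179 + 0.598 + 1.893 = 4.670
Sum of the 3 distinct covariances = 3 × 0.6687 = 2.0061
σ²_total = sum of item variances + 2·Σcov = 4.670 + 2 × 2.0061 = 8.6822
α = (3/2)·(1 − 4.670/8.6822) = 0.693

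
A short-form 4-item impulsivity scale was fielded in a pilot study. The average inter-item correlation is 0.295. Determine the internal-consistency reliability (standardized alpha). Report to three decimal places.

Standardized α = k·r̄ / (1 + (k−1)·r̄) = 4 × 0.295 / (1 + 3 × 0.295)
  = 1.1800 / 1.8850 = 0.626

standardized alpha = 0.626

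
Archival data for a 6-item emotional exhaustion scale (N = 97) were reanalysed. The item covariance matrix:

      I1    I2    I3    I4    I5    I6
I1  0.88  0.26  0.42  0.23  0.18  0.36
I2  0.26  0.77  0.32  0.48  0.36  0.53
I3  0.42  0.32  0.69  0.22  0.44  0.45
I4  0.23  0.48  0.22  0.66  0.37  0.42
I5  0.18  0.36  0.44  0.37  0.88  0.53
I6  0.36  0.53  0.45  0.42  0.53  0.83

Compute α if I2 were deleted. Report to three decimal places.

Remaining items: I1, I3, I4, I5, I6 (k = 5).
sum of item variances = 0.88 + 0.69 + 0.66 + 0.88 + 0.83 = 3.94
σ²_T = 3.94 + 2 × 3.62 = 11.18
α (item deleted) = (5/4)·(1 − 3.94/11.18) = 0.809

α = 0.809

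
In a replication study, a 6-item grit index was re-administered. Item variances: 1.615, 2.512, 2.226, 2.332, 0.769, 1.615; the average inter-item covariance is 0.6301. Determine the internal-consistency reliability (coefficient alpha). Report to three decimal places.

sum of item variances = 1.615 + 2.512 + 2.226 + 2.332 + 0.769 + 1.615 = 11.069
Sum of the 15 distinct covariances = 15 × 0.6301 = 9.4515
σ²_T = sum of item variances + 2·Σcov = 11.069 + 2 × 9.4515 = 29.9720
α = (6/5)·(1 − 11.069/29.9720) = 0.757

coefficient alpha = 0.757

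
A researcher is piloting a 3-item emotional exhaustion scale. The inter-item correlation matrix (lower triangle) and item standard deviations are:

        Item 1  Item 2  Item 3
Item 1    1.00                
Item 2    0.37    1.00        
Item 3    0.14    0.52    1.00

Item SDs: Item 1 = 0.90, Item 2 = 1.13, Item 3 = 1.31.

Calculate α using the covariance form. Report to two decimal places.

Σσ²ᵢ = 0.90² + 1.13² + 1.31² = 3.8030
Covariances σ_ij = r_ij · s_i · s_j:
  σ(Item 1,Item 2) = 0.37 × 0.90 × 1.13 = 0.3763
  σ(Item 1,Item 3) = 0.14 × 0.90 × 1.31 = 0.1651
  σ(Item 2,Item 3) = 0.52 × 1.13 × 1.31 = 0.7698
σ²_T = Σσ²ᵢ + 2·Σσ_ij = 3.8030 + 2 × 1.3112 = 6.4254
α = (3/2)·(1 − 3.8030/6.4254) = 0.61

α = 0.61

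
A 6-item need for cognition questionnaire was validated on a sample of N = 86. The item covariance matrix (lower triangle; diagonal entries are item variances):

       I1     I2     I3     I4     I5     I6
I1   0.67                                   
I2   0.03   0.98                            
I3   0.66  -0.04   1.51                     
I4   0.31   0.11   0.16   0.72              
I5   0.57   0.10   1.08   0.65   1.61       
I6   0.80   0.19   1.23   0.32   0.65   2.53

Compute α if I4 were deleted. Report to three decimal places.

Remaining items: I1, I2, I3, I5, I6 (k = 5).
ΣVar(i) = 0.67 + 0.98 + 1.51 + 1.61 + 2.53 = 7.30
total variance = 7.30 + 2 × 5.27 = 17.84
α (item deleted) = (5/4)·(1 − 7.30/17.84) = 0.739

α = 0.739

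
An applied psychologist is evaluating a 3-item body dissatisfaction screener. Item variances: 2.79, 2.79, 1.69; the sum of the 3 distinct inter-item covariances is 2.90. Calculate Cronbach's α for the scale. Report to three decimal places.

Cronbach's α = 0.666

Σσ²ᵢ = 2.79 + 2.79 + 1.69 = 7.27
Sum of distinct covariances = 2.90
Var(T) = Σσ²ᵢ + 2·Σcov = 7.27 + 2 × 2.90 = 13.07
α = (3/2)·(1 − 7.27/13.07) = 0.666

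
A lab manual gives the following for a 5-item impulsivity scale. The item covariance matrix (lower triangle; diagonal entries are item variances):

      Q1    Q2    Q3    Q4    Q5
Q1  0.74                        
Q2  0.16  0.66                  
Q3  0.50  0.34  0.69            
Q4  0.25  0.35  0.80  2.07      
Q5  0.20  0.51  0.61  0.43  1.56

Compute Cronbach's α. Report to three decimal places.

α = 0.740

Σσ²ᵢ = 0.74 + 0.66 + 0.69 + 2.07 + 1.56 = 5.72
Sum of off-diagonal covariances = 4.15
Var(T) = 5.72 + 2 × 4.15 = 14.02
α = (k/(k−1))·(1 − Σσ²ᵢ/Var(T)) = (5/4)·(1 − 5.72/14.02) = 0.740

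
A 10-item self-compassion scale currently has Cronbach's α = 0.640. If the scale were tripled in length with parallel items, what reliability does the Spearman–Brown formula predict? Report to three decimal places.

predicted reliability = 0.842

Length factor m = 3
α' = m·α / (1 + (m−1)·α)
   = 3 × 0.640 / (1 + (3 − 1) × 0.640)
   = 1.9200 / 2.2800 = 0.842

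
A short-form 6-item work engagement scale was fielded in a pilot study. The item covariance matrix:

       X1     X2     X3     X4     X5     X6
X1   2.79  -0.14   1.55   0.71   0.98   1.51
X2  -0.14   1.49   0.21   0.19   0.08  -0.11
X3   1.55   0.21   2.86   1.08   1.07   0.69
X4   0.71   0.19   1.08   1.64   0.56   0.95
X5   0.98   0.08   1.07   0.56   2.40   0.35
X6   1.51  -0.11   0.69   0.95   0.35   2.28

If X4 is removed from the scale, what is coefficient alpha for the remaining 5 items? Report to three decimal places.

Remaining items: X1, X2, X3, X5, X6 (k = 5).
Σσᵢ² = 2.79 + 1.49 + 2.86 + 2.40 + 2.28 = 11.82
σ²_total = 11.82 + 2 × 6.19 = 24.20
α (item deleted) = (5/4)·(1 − 11.82/24.20) = 0.639

coefficient alpha = 0.639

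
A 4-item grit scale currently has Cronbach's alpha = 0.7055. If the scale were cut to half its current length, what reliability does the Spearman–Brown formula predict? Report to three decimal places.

predicted reliability = 0.545

Length factor m = 1/2
α' = m·α / (1 − (1−m)·α)
   = 1/2 × 0.7055 / (1 − (1 − 1/2) × 0.7055)
   = 0.3528 / 0.6472 = 0.545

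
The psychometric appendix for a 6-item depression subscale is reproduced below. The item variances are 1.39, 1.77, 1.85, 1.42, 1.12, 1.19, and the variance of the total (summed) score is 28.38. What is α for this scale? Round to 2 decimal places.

sum of item variances = 1.39 + 1.77 + 1.85 + 1.42 + 1.12 + 1.19 = 8.74
α = (k/(k−1))·(1 − sum of item variances/Var(T)) = (6/5)·(1 − 8.74/28.38) = 0.83

α = 0.83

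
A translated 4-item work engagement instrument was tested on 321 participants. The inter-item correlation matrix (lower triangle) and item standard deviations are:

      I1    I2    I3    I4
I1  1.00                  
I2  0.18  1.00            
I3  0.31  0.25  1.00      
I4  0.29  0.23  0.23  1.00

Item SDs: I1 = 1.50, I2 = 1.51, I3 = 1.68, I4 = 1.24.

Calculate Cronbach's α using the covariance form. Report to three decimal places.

Cronbach's α = 0.565

Σσ²ᵢ = 1.50² + 1.51² + 1.68² + 1.24² = 8.8901
Covariances σ_ij = r_ij · s_i · s_j:
  σ(I1,I2) = 0.18 × 1.50 × 1.51 = 0.4077
  σ(I1,I3) = 0.31 × 1.50 × 1.68 = 0.7812
  σ(I1,I4) = 0.29 × 1.50 × 1.24 = 0.5394
  σ(I2,I3) = 0.25 × 1.51 × 1.68 = 0.6342
  σ(I2,I4) = 0.23 × 1.51 × 1.24 = 0.4307
  σ(I3,I4) = 0.23 × 1.68 × 1.24 = 0.4791
σ²_T = Σσ²ᵢ + 2·Σσ_ij = 8.8901 + 2 × 3.2723 = 15.4347
α = (4/3)·(1 − 8.8901/15.4347) = 0.565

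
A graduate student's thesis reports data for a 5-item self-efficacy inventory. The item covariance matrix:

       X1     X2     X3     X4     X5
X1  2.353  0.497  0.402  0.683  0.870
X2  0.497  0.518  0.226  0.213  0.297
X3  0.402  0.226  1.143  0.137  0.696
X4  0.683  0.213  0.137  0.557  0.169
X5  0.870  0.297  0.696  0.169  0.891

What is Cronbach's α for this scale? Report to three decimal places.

α = 0.757

ΣVar(i) = 2.353 + 0.518 + 1.143 + 0.557 + 0.891 = 5.462
Σ_{i<j} σ_ij = 4.190
σ²_total = 5.462 + 2 × 4.190 = 13.842
α = (k/(k−1))·(1 − ΣVar(i)/σ²_total) = (5/4)·(1 − 5.462/13.842) = 0.757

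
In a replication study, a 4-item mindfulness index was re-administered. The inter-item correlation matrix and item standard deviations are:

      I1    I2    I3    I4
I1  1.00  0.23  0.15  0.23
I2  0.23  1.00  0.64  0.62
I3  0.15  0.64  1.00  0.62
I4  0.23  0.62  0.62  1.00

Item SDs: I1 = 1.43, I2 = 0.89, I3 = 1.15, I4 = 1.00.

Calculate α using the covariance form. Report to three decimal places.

α = 0.693

Σσ²ᵢ = 1.43² + 0.89² + 1.15² + 1.00² = 5.1595
Covariances σ_ij = r_ij · s_i · s_j:
  σ(I1,I2) = 0.23 × 1.43 × 0.89 = 0.2927
  σ(I1,I3) = 0.15 × 1.43 × 1.15 = 0.2467
  σ(I1,I4) = 0.23 × 1.43 × 1.00 = 0.3289
  σ(I2,I3) = 0.64 × 0.89 × 1.15 = 0.6550
  σ(I2,I4) = 0.62 × 0.89 × 1.00 = 0.5518
  σ(I3,I4) = 0.62 × 1.15 × 1.00 = 0.7130
σ²_T = Σσ²ᵢ + 2·Σσ_ij = 5.1595 + 2 × 2.7881 = 10.7357
α = (4/3)·(1 − 5.1595/10.7357) = 0.693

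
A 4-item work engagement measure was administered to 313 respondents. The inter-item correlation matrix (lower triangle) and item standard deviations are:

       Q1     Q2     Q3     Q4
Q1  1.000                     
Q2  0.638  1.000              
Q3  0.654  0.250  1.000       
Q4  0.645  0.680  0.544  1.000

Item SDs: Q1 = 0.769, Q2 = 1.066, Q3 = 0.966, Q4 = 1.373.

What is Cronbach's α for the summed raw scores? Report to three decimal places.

Σσ²ᵢ = 0.769² + 1.066² + 0.966² + 1.373² = 4.5460
Covariances σ_ij = r_ij · s_i · s_j:
  σ(Q1,Q2) = 0.638 × 0.769 × 1.066 = 0.5230
  σ(Q1,Q3) = 0.654 × 0.769 × 0.966 = 0.4858
  σ(Q1,Q4) = 0.645 × 0.769 × 1.373 = 0.6810
  σ(Q2,Q3) = 0.250 × 1.066 × 0.966 = 0.2574
  σ(Q2,Q4) = 0.680 × 1.066 × 1.373 = 0.9953
  σ(Q3,Q4) = 0.544 × 0.966 × 1.373 = 0.7215
σ²_T = Σσ²ᵢ + 2·Σσ_ij = 4.5460 + 2 × 3.6640 = 11.8740
α = (4/3)·(1 − 4.5460/11.8740) = 0.823

Cronbach's α = 0.823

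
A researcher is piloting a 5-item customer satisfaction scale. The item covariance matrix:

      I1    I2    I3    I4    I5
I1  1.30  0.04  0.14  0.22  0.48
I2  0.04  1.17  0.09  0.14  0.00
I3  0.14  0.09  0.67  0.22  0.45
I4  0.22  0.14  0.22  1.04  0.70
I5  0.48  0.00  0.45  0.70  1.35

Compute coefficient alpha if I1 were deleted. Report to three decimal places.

coefficient alpha = 0.574

Remaining items: I2, I3, I4, I5 (k = 4).
Σσᵢ² = 1.17 + 0.67 + 1.04 + 1.35 = 4.23
σ²_T = 4.23 + 2 × 1.60 = 7.43
α (item deleted) = (4/3)·(1 − 4.23/7.43) = 0.574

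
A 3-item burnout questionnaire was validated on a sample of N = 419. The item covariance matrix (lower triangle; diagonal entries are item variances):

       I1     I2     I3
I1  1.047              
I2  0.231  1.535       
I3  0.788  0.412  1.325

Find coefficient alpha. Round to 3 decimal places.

coefficient alpha = 0.634

ΣVar(i) = 1.047 + 1.535 + 1.325 = 3.907
Sum of the distinct covariances = 1.431
total variance = 3.907 + 2 × 1.431 = 6.769
α = (k/(k−1))·(1 − ΣVar(i)/total variance) = (3/2)·(1 − 3.907/6.769) = 0.634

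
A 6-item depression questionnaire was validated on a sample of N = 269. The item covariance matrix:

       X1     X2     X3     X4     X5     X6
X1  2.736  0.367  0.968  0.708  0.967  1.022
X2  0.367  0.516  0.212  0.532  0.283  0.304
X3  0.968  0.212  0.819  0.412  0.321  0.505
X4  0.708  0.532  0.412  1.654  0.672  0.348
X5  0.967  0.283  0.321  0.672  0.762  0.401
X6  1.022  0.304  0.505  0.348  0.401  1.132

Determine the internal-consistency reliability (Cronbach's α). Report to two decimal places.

ΣVar(i) = 2.736 + 0.516 + 0.819 + 1.654 + 0.762 + 1.132 = 7.619
Sum of the distinct covariances = 8.022
total variance = 7.619 + 2 × 8.022 = 23.663
α = (k/(k−1))·(1 − ΣVar(i)/total variance) = (6/5)·(1 − 7.619/23.663) = 0.81

α = 0.81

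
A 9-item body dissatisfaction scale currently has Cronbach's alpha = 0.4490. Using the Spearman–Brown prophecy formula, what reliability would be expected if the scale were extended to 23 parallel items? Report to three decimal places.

predicted reliability = 0.676

Length factor m = 23/9 = 2.5556
α' = m·α / (1 + (m−1)·α)
   = 23/9 × 0.4490 / (1 + (23/9 − 1) × 0.4490)
   = 1.1474 / 1.6984 = 0.676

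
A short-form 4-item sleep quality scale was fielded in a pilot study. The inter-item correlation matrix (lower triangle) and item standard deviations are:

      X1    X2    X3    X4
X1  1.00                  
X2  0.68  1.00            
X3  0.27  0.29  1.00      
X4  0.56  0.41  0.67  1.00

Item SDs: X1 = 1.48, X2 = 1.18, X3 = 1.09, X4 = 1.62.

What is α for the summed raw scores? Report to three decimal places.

α = 0.786

Σσ²ᵢ = 1.48² + 1.18² + 1.09² + 1.62² = 7.3953
Covariances σ_ij = r_ij · s_i · s_j:
  σ(X1,X2) = 0.68 × 1.48 × 1.18 = 1.1876
  σ(X1,X3) = 0.27 × 1.48 × 1.09 = 0.4356
  σ(X1,X4) = 0.56 × 1.48 × 1.62 = 1.3427
  σ(X2,X3) = 0.29 × 1.18 × 1.09 = 0.3730
  σ(X2,X4) = 0.41 × 1.18 × 1.62 = 0.7838
  σ(X3,X4) = 0.67 × 1.09 × 1.62 = 1.1831
σ²_T = Σσ²ᵢ + 2·Σσ_ij = 7.3953 + 2 × 5.3058 = 18.0069
α = (4/3)·(1 − 7.3953/18.0069) = 0.786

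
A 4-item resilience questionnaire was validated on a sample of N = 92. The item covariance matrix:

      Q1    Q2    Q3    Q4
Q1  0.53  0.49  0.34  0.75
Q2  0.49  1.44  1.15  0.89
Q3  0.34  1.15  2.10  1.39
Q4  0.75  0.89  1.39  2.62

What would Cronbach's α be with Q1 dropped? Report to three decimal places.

α = 0.790

Remaining items: Q2, Q3, Q4 (k = 3).
ΣVar(i) = 1.44 + 2.10 + 2.62 = 6.16
σ²_T = 6.16 + 2 × 3.43 = 13.02
α (item deleted) = (3/2)·(1 − 6.16/13.02) = 0.790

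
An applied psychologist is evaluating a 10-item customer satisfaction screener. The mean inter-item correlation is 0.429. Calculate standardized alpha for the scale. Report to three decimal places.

α = 0.883

Standardized α = k·r̄ / (1 + (k−1)·r̄) = 10 × 0.429 / (1 + 9 × 0.429)
  = 4.2900 / 4.8610 = 0.883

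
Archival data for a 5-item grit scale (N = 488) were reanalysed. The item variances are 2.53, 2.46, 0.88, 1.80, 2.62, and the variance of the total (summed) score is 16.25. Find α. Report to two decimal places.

α = 0.46

Σσᵢ² = 2.53 + 2.46 + 0.88 + 1.80 + 2.62 = 10.29
α = (k/(k−1))·(1 − Σσᵢ²/σ²_total) = (5/4)·(1 − 10.29/16.25) = 0.46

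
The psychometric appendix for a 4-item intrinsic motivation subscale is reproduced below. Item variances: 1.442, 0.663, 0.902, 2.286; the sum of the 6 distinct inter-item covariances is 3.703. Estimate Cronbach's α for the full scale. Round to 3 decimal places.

Cronbach's α = 0.778

Σσᵢ² = 1.442 + 0.663 + 0.902 + 2.286 = 5.293
Sum of distinct covariances = 3.703
total variance = Σσᵢ² + 2·Σcov = 5.293 + 2 × 3.703 = 12.699
α = (4/3)·(1 − 5.293/12.699) = 0.778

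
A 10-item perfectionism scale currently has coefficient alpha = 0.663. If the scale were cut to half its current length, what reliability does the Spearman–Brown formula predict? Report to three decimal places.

predicted reliability = 0.496

Length factor m = 1/2
α' = m·α / (1 − (1−m)·α)
   = 1/2 × 0.663 / (1 − (1 − 1/2) × 0.663)
   = 0.3315 / 0.6685 = 0.496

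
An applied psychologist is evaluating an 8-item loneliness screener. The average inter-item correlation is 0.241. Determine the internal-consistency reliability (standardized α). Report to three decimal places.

Standardized α = k·r̄ / (1 + (k−1)·r̄) = 8 × 0.241 / (1 + 7 × 0.241)
  = 1.9280 / 2.6870 = 0.718

α = 0.718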